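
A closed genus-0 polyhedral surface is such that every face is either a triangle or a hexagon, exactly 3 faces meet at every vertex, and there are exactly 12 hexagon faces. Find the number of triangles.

4

Let x be the number of triangles; then F = 12 + x.
Edge–face incidences: 2E = 6·12 + 3·x = 72 + 3x.
Every vertex has degree 3, so 3V = 2E.
Euler: V − E + F = 2 ⇒ (2E)/3 − E + (12 + x) = 2.
Multiply by 6: 2·(2E) − 3·(2E) + 6·(12 + x) = 12, i.e. 72 + 6x − (72 + 3x) = 12.
Collecting terms: 3x = 12, so x = 4.
Then 2E = 72 + 3·4 = 84, so E = 42, V = 2E/3 = 28, F = 12 + 4 = 16.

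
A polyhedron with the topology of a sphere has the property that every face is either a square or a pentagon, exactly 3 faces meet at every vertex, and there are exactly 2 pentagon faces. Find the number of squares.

5

Let x be the number of squares; then F = 2 + x.
Edge–face incidences: 2E = 5·2 + 4·x = 10 + 4x.
Every vertex has degree 3, so 3V = 2E.
Euler: V − E + F = 2 ⇒ (2E)/3 − E + (2 + x) = 2.
Multiply by 6: 2·(2E) − 3·(2E) + 6·(2 + x) = 12, i.e. 12 + 6x − (10 + 4x) = 12.
Collecting terms: 2x + 2 = 12, so 2x = 10, so x = 5.
Then 2E = 10 + 4·5 = 30, so E = 15, V = 2E/3 = 10, F = 2 + 5 = 7.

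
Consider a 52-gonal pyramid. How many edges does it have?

104

A pyramid on an n-gon base has one n-gon and n triangles: V = 52 + 1 = 53, E = 2·52 = 104, F = 52 + 1 = 53.
Check: V − E + F = 53 − 104 + 53 = 2.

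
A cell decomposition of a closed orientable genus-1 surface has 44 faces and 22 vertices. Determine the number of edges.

66

For a closed orientable surface of genus 1, χ = 2 − 2·1 = 0.
E = V + F − (0) = 22 + 44 − (0) = 66.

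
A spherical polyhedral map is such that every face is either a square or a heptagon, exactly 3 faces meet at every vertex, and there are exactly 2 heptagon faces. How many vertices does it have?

Let x be the number of squares; then F = 2 + x.
Edge–face incidences: 2E = 7·2 + 4·x = 14 + 4x.
Every vertex has degree 3, so 3V = 2E.
Euler: V − E + F = 2 ⇒ (2E)/3 − E + (2 + x) = 2.
Multiply by 6: 2·(2E) − 3·(2E) + 6·(2 + x) = 12, i.e. 12 + 6x − (14 + 4x) = 12.
Collecting terms: 2x − 2 = 12, so 2x = 14, so x = 7.
Then 2E = 14 + 4·7 = 42, so E = 21, V = 2E/3 = 14, F = 2 + 7 = 9.

14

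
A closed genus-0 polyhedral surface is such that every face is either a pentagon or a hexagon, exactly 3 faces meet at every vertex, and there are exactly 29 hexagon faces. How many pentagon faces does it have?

12

Let x be the number of pentagons; then F = 29 + x.
Edge–face incidences: 2E = 6·29 + 5·x = 174 + 5x.
Every vertex has degree 3, so 3V = 2E.
Euler: V − E + F = 2 ⇒ (2E)/3 − E + (29 + x) = 2.
Multiply by 6: 2·(2E) − 3·(2E) + 6·(29 + x) = 12, i.e. 174 + 6x − (174 + 5x) = 12.
Collecting terms: x = 12.
Then 2E = 174 + 5·12 = 234, so E = 117, V = 2E/3 = 78, F = 29 + 12 = 41.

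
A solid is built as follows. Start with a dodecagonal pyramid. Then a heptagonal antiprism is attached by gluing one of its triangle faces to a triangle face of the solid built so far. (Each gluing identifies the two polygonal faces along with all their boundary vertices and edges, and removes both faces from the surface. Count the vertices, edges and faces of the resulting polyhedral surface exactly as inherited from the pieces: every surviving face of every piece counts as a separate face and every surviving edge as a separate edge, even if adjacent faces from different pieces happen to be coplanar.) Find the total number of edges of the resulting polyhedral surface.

49

A dodecagonal pyramid: V=13, E=24, F=13.
Attach a heptagonal antiprism (V=14, E=28, F=16) along a 3-gon: merge 3 vertices and 3 edges, delete both glued faces → V=24, E=49, F=27.
Check: V − E + F = 24 − 49 + 27 = 2.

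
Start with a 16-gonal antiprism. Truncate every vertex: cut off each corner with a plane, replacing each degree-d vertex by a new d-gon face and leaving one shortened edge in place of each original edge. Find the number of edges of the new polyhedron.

192

The base solid has V = 32, E = 64, F = 34.
Truncation replaces each original edge-end by a new vertex, so V′ = 2E = 128.
Each original edge survives, and each old vertex of degree d contributes d new edges; summing degrees gives Σd = 2E, so E′ = E + 2E = 3E = 192.
Each original face survives and each original vertex becomes one new face: F′ = F + V = 66.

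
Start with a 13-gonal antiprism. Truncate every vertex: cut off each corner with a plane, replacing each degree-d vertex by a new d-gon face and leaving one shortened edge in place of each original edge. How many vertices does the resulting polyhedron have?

The base solid has V = 26, E = 52, F = 28.
Truncation replaces each original edge-end by a new vertex, so V′ = 2E = 104.
Each original edge survives, and each old vertex of degree d contributes d new edges; summing degrees gives Σd = 2E, so E′ = E + 2E = 3E = 156.
Each original face survives and each original vertex becomes one new face: F′ = F + V = 54.

104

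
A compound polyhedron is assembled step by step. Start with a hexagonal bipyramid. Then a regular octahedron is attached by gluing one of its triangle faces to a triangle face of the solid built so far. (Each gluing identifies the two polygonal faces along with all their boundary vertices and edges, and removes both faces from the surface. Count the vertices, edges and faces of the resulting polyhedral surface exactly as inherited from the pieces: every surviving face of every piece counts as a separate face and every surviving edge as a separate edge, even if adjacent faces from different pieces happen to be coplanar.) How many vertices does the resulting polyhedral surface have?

11

A hexagonal bipyramid: V=8, E=18, F=12.
Attach a regular octahedron (V=6, E=12, F=8) along a 3-gon: merge 3 vertices and 3 edges, delete both glued faces → V=11, E=27, F=18.
Check: V − E + F = 11 − 27 + 18 = 2.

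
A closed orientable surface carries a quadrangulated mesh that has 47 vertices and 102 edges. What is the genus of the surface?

Every face is a square and each edge borders two faces, so 4F = 2·102, giving F = 51.
χ = V − E + F = 47 − 102 + 51 = -4.
For a closed orientable surface χ = 2 − 2g, so g = (2 − (-4))/2 = 3.

3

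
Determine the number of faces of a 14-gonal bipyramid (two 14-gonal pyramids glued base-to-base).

28

A bipyramid over an n-gon has 2n triangular faces and n + 2 vertices: V = 14 + 2 = 16, E = 3·14 = 42, F = 2·14 = 28.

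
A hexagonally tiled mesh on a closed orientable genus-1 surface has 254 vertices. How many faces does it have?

127

χ = 2 − 2·1 = 0, and every face is a hexagon so 6F = 2E.
V − E + F = 0 with E = 6F/2 gives 254 − (6/2 − 1)·F = 0, so F = 127 and E = 381.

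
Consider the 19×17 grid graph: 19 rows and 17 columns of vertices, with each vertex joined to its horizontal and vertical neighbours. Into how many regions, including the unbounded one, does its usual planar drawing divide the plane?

The grid has V = 19·17 = 323 vertices and E = 19·16 + 17·18 = 610 edges.
F = 2 − V + E = 2 − 323 + 610 = 289.

289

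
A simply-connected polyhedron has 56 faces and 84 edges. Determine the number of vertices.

Here V − E + F = 2.
V = 2 + E − F = 2 + 84 − 56 = 30.

30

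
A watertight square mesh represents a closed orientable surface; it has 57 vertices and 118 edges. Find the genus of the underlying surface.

Every face is a square and each edge borders two faces, so 4F = 2·118, giving F = 59.
χ = V − E + F = 57 − 118 + 59 = -2.
For a closed orientable surface χ = 2 − 2g, so g = (2 − (-2))/2 = 2.

2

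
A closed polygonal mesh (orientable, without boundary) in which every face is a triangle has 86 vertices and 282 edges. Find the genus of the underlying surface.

Every face is a triangle and each edge borders two faces, so 3F = 2·282, giving F = 188.
χ = V − E + F = 86 − 282 + 188 = -8.
For a closed orientable surface χ = 2 − 2g, so g = (2 − (-8))/2 = 5.

5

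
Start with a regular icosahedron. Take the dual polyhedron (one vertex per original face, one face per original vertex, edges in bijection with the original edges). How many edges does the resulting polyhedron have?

The base solid has V = 12, E = 30, F = 20.
The dual swaps V and F and preserves E: V′ = F = 20, E′ = E = 30, F′ = V = 12.

30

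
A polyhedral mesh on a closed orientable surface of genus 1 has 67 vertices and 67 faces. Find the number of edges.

For a closed orientable surface of genus 1, χ = 2 − 2·1 = 0.
E = V + F − (0) = 67 + 67 − (0) = 134.

134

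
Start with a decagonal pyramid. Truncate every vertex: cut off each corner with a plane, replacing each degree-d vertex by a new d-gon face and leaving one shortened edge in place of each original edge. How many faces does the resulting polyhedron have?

The base solid has V = 11, E = 20, F = 11.
Truncation replaces each original edge-end by a new vertex, so V′ = 2E = 40.
Each original edge survives, and each old vertex of degree d contributes d new edges; summing degrees gives Σd = 2E, so E′ = E + 2E = 3E = 60.
Each original face survives and each original vertex becomes one new face: F′ = F + V = 22.

22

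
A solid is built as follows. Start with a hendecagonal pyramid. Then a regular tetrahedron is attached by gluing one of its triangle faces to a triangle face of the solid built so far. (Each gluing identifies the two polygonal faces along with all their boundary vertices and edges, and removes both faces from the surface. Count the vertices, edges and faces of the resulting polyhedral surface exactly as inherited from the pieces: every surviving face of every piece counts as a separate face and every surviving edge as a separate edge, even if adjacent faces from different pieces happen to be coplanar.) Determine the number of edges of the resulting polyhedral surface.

A hendecagonal pyramid: V=12, E=22, F=12.
Attach a regular tetrahedron (V=4, E=6, F=4) along a 3-gon: merge 3 vertices and 3 edges, delete both glued faces → V=13, E=25, F=14.
Check: V − E + F = 13 − 25 + 14 = 2.

25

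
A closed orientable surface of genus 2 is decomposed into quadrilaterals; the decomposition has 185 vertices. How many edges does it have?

374

χ = 2 − 2·2 = -2, and every face is a square so 4F = 2E.
V − E + F = -2 with E = 4F/2 gives 185 − (4/2 − 1)·F = -2, so F = 187 and E = 374.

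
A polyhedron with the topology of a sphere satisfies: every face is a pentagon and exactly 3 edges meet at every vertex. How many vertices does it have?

Each face has 5 edges and each edge borders two faces, so 2E = 5F.
Each vertex has degree 3, so 3V = 2E and hence V = 5F/3.
Euler: V − E + F = 2 ⇒ (5F/3) − (5F/2) + F = 2.
Multiply by 6: (10 − 15 + 6)F = 12, i.e. 1F = 12.
So F = 12, E = 5·12/2 = 30, V = 5·12/3 = 20.

20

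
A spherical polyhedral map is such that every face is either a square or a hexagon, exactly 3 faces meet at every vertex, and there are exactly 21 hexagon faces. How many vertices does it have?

Let x be the number of squares; then F = 21 + x.
Edge–face incidences: 2E = 6·21 + 4·x = 126 + 4x.
Every vertex has degree 3, so 3V = 2E.
Euler: V − E + F = 2 ⇒ (2E)/3 − E + (21 + x) = 2.
Multiply by 6: 2·(2E) − 3·(2E) + 6·(21 + x) = 12, i.e. 126 + 6x − (126 + 4x) = 12.
Collecting terms: 2x = 12, so x = 6.
Then 2E = 126 + 4·6 = 150, so E = 75, V = 2E/3 = 50, F = 21 + 6 = 27.

50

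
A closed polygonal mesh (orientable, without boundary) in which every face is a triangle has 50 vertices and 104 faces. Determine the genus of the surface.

2

Every face is a triangle, so 2E = 3·104 = 312, giving E = 156.
χ = V − E + F = 50 − 156 + 104 = -2.
For a closed orientable surface χ = 2 − 2g, so g = (2 − (-2))/2 = 2.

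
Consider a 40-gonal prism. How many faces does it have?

42

A prism on an n-gon has two n-gon bases and n rectangular sides: V = 2·40 = 80, E = 3·40 = 120, F = 40 + 2 = 42.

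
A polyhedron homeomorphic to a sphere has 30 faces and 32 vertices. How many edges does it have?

Here V − E + F = 2.
E = V + F − (2) = 32 + 30 − (2) = 60.

60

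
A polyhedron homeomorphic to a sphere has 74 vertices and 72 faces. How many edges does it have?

Here V − E + F = 2.
E = V + F − (2) = 74 + 72 − (2) = 144.

144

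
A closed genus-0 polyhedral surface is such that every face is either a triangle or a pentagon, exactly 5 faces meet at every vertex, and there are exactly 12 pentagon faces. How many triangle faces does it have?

Let x be the number of triangles; then F = 12 + x.
Edge–face incidences: 2E = 5·12 + 3·x = 60 + 3x.
Every vertex has degree 5, so 5V = 2E.
Euler: V − E + F = 2 ⇒ (2E)/5 − E + (12 + x) = 2.
Multiply by 10: 2·(2E) − 5·(2E) + 10·(12 + x) = 20, i.e. 120 + 10x − 3·(60 + 3x) = 20.
Collecting terms: x − 60 = 20, so x = 80.
Then 2E = 60 + 3·80 = 300, so E = 150, V = 2E/5 = 60, F = 12 + 80 = 92.

80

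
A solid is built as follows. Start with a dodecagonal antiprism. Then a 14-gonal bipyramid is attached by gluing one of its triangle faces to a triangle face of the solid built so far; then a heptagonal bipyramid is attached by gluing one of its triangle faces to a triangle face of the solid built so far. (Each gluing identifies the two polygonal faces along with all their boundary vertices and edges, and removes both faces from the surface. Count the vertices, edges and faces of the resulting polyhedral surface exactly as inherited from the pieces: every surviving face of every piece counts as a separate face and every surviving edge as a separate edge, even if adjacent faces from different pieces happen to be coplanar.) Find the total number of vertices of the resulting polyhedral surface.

43

A dodecagonal antiprism: V=24, E=48, F=26.
Attach a 14-gonal bipyramid (V=16, E=42, F=28) along a 3-gon: merge 3 vertices and 3 edges, delete both glued faces → V=37, E=87, F=52.
Attach a heptagonal bipyramid (V=9, E=21, F=14) along a 3-gon: merge 3 vertices and 3 edges, delete both glued faces → V=43, E=105, F=64.
Check: V − E + F = 43 − 105 + 64 = 2.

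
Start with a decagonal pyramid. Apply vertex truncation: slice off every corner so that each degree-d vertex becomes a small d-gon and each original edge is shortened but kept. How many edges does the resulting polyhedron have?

The base solid has V = 11, E = 20, F = 11.
Truncation replaces each original edge-end by a new vertex, so V′ = 2E = 40.
Each original edge survives, and each old vertex of degree d contributes d new edges; summing degrees gives Σd = 2E, so E′ = E + 2E = 3E = 60.
Each original face survives and each original vertex becomes one new face: F′ = F + V = 22.

60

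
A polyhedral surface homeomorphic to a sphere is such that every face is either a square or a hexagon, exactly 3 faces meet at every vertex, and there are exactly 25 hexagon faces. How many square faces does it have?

6

Let x be the number of squares; then F = 25 + x.
Edge–face incidences: 2E = 6·25 + 4·x = 150 + 4x.
Every vertex has degree 3, so 3V = 2E.
Euler: V − E + F = 2 ⇒ (2E)/3 − E + (25 + x) = 2.
Multiply by 6: 2·(2E) − 3·(2E) + 6·(25 + x) = 12, i.e. 150 + 6x − (150 + 4x) = 12.
Collecting terms: 2x = 12, so x = 6.
Then 2E = 150 + 4·6 = 174, so E = 87, V = 2E/3 = 58, F = 25 + 6 = 31.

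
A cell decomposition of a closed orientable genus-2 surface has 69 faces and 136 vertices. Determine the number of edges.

For a closed orientable surface of genus 2, χ = 2 − 2·2 = -2.
E = V + F − (-2) = 136 + 69 − (-2) = 207.

207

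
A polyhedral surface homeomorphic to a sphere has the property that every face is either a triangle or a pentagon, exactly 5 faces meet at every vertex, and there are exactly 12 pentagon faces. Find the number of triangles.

Let x be the number of triangles; then F = 12 + x.
Edge–face incidences: 2E = 5·12 + 3·x = 60 + 3x.
Every vertex has degree 5, so 5V = 2E.
Euler: V − E + F = 2 ⇒ (2E)/5 − E + (12 + x) = 2.
Multiply by 10: 2·(2E) − 5·(2E) + 10·(12 + x) = 20, i.e. 120 + 10x − 3·(60 + 3x) = 20.
Collecting terms: x − 60 = 20, so x = 80.
Then 2E = 60 + 3·80 = 300, so E = 150, V = 2E/5 = 60, F = 12 + 80 = 92.

80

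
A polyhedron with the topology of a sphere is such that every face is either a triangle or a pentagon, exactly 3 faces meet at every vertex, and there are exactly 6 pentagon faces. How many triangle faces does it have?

Let x be the number of triangles; then F = 6 + x.
Edge–face incidences: 2E = 5·6 + 3·x = 30 + 3x.
Every vertex has degree 3, so 3V = 2E.
Euler: V − E + F = 2 ⇒ (2E)/3 − E + (6 + x) = 2.
Multiply by 6: 2·(2E) − 3·(2E) + 6·(6 + x) = 12, i.e. 36 + 6x − (30 + 3x) = 12.
Collecting terms: 3x + 6 = 12, so 3x = 6, so x = 2.
Then 2E = 30 + 3·2 = 36, so E = 18, V = 2E/3 = 12, F = 6 + 2 = 8.

2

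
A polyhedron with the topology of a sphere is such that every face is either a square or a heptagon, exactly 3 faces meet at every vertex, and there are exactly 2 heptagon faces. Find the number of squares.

7

Let x be the number of squares; then F = 2 + x.
Edge–face incidences: 2E = 7·2 + 4·x = 14 + 4x.
Every vertex has degree 3, so 3V = 2E.
Euler: V − E + F = 2 ⇒ (2E)/3 − E + (2 + x) = 2.
Multiply by 6: 2·(2E) − 3·(2E) + 6·(2 + x) = 12, i.e. 12 + 6x − (14 + 4x) = 12.
Collecting terms: 2x − 2 = 12, so 2x = 14, so x = 7.
Then 2E = 14 + 4·7 = 42, so E = 21, V = 2E/3 = 14, F = 2 + 7 = 9.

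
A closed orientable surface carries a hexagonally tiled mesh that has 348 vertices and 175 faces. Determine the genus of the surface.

Every face is a hexagon, so 2E = 6·175 = 1050, giving E = 525.
χ = V − E + F = 348 − 525 + 175 = -2.
For a closed orientable surface χ = 2 − 2g, so g = (2 − (-2))/2 = 2.

2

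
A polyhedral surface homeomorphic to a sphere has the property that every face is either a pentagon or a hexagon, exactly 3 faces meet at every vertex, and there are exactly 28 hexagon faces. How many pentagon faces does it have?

12

Let x be the number of pentagons; then F = 28 + x.
Edge–face incidences: 2E = 6·28 + 5·x = 168 + 5x.
Every vertex has degree 3, so 3V = 2E.
Euler: V − E + F = 2 ⇒ (2E)/3 − E + (28 + x) = 2.
Multiply by 6: 2·(2E) − 3·(2E) + 6·(28 + x) = 12, i.e. 168 + 6x − (168 + 5x) = 12.
Collecting terms: x = 12.
Then 2E = 168 + 5·12 = 228, so E = 114, V = 2E/3 = 76, F = 28 + 12 = 40.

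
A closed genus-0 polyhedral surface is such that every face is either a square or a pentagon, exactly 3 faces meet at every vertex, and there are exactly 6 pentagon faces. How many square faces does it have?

Let x be the number of squares; then F = 6 + x.
Edge–face incidences: 2E = 5·6 + 4·x = 30 + 4x.
Every vertex has degree 3, so 3V = 2E.
Euler: V − E + F = 2 ⇒ (2E)/3 − E + (6 + x) = 2.
Multiply by 6: 2·(2E) − 3·(2E) + 6·(6 + x) = 12, i.e. 36 + 6x − (30 + 4x) = 12.
Collecting terms: 2x + 6 = 12, so 2x = 6, so x = 3.
Then 2E = 30 + 4·3 = 42, so E = 21, V = 2E/3 = 14, F = 6 + 3 = 9.

3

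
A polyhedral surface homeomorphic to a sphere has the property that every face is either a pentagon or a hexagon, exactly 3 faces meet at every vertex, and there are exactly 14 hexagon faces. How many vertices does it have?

48

Let x be the number of pentagons; then F = 14 + x.
Edge–face incidences: 2E = 6·14 + 5·x = 84 + 5x.
Every vertex has degree 3, so 3V = 2E.
Euler: V − E + F = 2 ⇒ (2E)/3 − E + (14 + x) = 2.
Multiply by 6: 2·(2E) − 3·(2E) + 6·(14 + x) = 12, i.e. 84 + 6x − (84 + 5x) = 12.
Collecting terms: x = 12.
Then 2E = 84 + 5·12 = 144, so E = 72, V = 2E/3 = 48, F = 14 + 12 = 26.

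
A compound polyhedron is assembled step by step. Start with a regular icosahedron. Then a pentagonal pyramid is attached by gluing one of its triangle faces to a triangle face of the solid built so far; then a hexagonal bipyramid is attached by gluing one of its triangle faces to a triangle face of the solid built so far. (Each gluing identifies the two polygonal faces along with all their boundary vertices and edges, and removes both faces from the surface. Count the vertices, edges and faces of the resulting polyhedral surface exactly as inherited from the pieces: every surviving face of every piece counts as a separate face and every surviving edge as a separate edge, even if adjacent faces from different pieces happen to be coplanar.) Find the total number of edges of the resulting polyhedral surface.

52

A regular icosahedron: V=12, E=30, F=20.
Attach a pentagonal pyramid (V=6, E=10, F=6) along a 3-gon: merge 3 vertices and 3 edges, delete both glued faces → V=15, E=37, F=24.
Attach a hexagonal bipyramid (V=8, E=18, F=12) along a 3-gon: merge 3 vertices and 3 edges, delete both glued faces → V=20, E=52, F=34.
Check: V − E + F = 20 − 52 + 34 = 2.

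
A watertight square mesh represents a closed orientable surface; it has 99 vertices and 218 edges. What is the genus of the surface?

Every face is a square and each edge borders two faces, so 4F = 2·218, giving F = 109.
χ = V − E + F = 99 − 218 + 109 = -10.
For a closed orientable surface χ = 2 − 2g, so g = (2 − (-10))/2 = 6.

6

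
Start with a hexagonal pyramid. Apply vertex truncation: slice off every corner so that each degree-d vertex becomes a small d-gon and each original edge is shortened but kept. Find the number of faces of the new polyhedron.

The base solid has V = 7, E = 12, F = 7.
Truncation replaces each original edge-end by a new vertex, so V′ = 2E = 24.
Each original edge survives, and each old vertex of degree d contributes d new edges; summing degrees gives Σd = 2E, so E′ = E + 2E = 3E = 36.
Each original face survives and each original vertex becomes one new face: F′ = F + V = 14.

14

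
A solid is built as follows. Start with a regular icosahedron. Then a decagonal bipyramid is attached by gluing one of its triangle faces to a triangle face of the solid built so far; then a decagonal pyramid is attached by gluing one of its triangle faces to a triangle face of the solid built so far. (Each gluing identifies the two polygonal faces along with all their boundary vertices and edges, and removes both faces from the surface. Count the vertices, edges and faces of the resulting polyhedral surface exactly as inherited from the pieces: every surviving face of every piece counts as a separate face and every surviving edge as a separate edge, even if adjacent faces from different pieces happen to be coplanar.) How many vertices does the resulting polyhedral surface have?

29

A regular icosahedron: V=12, E=30, F=20.
Attach a decagonal bipyramid (V=12, E=30, F=20) along a 3-gon: merge 3 vertices and 3 edges, delete both glued faces → V=21, E=57, F=38.
Attach a decagonal pyramid (V=11, E=20, F=11) along a 3-gon: merge 3 vertices and 3 edges, delete both glued faces → V=29, E=74, F=47.
Check: V − E + F = 29 − 74 + 47 = 2.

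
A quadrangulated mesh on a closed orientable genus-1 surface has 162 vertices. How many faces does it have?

χ = 2 − 2·1 = 0, and every face is a square so 4F = 2E.
V − E + F = 0 with E = 4F/2 gives 162 − (4/2 − 1)·F = 0, so F = 162 and E = 324.

162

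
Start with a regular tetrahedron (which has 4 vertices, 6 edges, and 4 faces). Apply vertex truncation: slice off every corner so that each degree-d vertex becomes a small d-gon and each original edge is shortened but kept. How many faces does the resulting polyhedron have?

8

Truncation replaces each original edge-end by a new vertex, so V′ = 2E = 12.
Each original edge survives, and each old vertex of degree d contributes d new edges; summing degrees gives Σd = 2E, so E′ = E + 2E = 3E = 18.
Each original face survives and each original vertex becomes one new face: F′ = F + V = 8.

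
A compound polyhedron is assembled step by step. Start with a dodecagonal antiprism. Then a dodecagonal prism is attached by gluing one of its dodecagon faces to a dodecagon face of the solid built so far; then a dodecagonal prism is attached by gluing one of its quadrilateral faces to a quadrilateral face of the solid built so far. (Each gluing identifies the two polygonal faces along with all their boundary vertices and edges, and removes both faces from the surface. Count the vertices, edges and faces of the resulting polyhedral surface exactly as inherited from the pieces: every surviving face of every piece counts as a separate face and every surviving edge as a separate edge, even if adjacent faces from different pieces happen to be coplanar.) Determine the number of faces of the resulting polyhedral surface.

50

A dodecagonal antiprism: V=24, E=48, F=26.
Attach a dodecagonal prism (V=24, E=36, F=14) along a 12-gon: merge 12 vertices and 12 edges, delete both glued faces → V=36, E=72, F=38.
Attach a dodecagonal prism (V=24, E=36, F=14) along a 4-gon: merge 4 vertices and 4 edges, delete both glued faces → V=56, E=104, F=50.
Check: V − E + F = 56 − 104 + 50 = 2.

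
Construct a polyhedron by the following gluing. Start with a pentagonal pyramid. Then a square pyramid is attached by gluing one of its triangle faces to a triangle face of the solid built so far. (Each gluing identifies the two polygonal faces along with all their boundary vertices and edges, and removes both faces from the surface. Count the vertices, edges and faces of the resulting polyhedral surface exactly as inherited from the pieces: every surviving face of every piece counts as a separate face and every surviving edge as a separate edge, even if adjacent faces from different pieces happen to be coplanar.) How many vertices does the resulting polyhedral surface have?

8

A pentagonal pyramid: V=6, E=10, F=6.
Attach a square pyramid (V=5, E=8, F=5) along a 3-gon: merge 3 vertices and 3 edges, delete both glued faces → V=8, E=15, F=9.
Check: V − E + F = 8 − 15 + 9 = 2.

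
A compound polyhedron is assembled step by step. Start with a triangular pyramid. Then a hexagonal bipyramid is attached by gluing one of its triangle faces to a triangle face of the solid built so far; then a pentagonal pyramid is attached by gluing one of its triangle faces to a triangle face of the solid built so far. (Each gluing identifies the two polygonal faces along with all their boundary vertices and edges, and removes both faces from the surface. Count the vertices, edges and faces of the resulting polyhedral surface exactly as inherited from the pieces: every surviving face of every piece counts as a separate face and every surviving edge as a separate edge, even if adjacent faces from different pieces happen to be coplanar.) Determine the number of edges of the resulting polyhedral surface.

28

A triangular pyramid: V=4, E=6, F=4.
Attach a hexagonal bipyramid (V=8, E=18, F=12) along a 3-gon: merge 3 vertices and 3 edges, delete both glued faces → V=9, E=21, F=14.
Attach a pentagonal pyramid (V=6, E=10, F=6) along a 3-gon: merge 3 vertices and 3 edges, delete both glued faces → V=12, E=28, F=18.
Check: V − E + F = 12 − 28 + 18 = 2.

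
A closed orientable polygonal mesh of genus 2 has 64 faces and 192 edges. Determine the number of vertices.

126

For a closed orientable surface of genus 2, χ = 2 − 2·2 = -2.
V = -2 + E − F = -2 + 192 − 64 = 126.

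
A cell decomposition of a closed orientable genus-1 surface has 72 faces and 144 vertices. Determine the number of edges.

216

For a closed orientable surface of genus 1, χ = 2 − 2·1 = 0.
E = V + F − (0) = 144 + 72 − (0) = 216.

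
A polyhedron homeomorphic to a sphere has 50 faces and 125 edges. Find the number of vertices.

77

Here V − E + F = 2.
V = 2 + E − F = 2 + 125 − 50 = 77.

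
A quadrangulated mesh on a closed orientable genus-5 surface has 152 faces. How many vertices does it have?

χ = 2 − 2·5 = -8, and every face is a square so 4F = 2E.
E = 4·152/2 = 304. Then V = -8 + E − F = -8 + 304 − 152 = 144.

144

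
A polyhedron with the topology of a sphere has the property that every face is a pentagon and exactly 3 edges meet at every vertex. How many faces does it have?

Each face has 5 edges and each edge borders two faces, so 2E = 5F.
Each vertex has degree 3, so 3V = 2E and hence V = 5F/3.
Euler: V − E + F = 2 ⇒ (5F/3) − (5F/2) + F = 2.
Multiply by 6: (10 − 15 + 6)F = 12, i.e. 1F = 12.
So F = 12, E = 5·12/2 = 30, V = 5·12/3 = 20.

12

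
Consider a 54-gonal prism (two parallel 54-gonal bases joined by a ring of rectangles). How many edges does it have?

A prism on an n-gon has two n-gon bases and n rectangular sides: V = 2·54 = 108, E = 3·54 = 162, F = 54 + 2 = 56.

162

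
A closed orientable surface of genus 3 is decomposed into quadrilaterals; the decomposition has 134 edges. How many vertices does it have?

χ = 2 − 2·3 = -4, and every face is a square so 4F = 2E.
F = 2E/4 = 67. Then V = -4 + E − F = -4 + 134 − 67 = 63.

63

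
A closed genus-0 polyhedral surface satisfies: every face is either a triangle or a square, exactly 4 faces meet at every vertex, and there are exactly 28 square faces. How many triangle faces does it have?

Let x be the number of triangles; then F = 28 + x.
Edge–face incidences: 2E = 4·28 + 3·x = 112 + 3x.
Every vertex has degree 4, so 4V = 2E.
Euler: V − E + F = 2 ⇒ (2E)/4 − E + (28 + x) = 2.
Multiply by 8: 2·(2E) − 4·(2E) + 8·(28 + x) = 16, i.e. 224 + 8x − 2·(112 + 3x) = 16.
Collecting terms: 2x = 16, so x = 8.
Then 2E = 112 + 3·8 = 136, so E = 68, V = 2E/4 = 34, F = 28 + 8 = 36.

8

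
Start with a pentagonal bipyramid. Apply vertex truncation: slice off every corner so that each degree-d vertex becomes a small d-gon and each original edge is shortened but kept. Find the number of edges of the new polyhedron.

The base solid has V = 7, E = 15, F = 10.
Truncation replaces each original edge-end by a new vertex, so V′ = 2E = 30.
Each original edge survives, and each old vertex of degree d contributes d new edges; summing degrees gives Σd = 2E, so E′ = E + 2E = 3E = 45.
Each original face survives and each original vertex becomes one new face: F′ = F + V = 17.

45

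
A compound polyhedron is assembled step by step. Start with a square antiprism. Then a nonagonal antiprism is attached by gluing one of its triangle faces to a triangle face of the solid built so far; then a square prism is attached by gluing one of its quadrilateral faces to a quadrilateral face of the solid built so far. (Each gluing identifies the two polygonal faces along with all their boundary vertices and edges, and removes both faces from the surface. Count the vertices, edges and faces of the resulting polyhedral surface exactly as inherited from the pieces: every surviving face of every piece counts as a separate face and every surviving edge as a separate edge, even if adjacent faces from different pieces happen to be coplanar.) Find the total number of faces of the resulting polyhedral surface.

32

A square antiprism: V=8, E=16, F=10.
Attach a nonagonal antiprism (V=18, E=36, F=20) along a 3-gon: merge 3 vertices and 3 edges, delete both glued faces → V=23, E=49, F=28.
Attach a square prism (V=8, E=12, F=6) along a 4-gon: merge 4 vertices and 4 edges, delete both glued faces → V=27, E=57, F=32.
Check: V − E + F = 27 − 57 + 32 = 2.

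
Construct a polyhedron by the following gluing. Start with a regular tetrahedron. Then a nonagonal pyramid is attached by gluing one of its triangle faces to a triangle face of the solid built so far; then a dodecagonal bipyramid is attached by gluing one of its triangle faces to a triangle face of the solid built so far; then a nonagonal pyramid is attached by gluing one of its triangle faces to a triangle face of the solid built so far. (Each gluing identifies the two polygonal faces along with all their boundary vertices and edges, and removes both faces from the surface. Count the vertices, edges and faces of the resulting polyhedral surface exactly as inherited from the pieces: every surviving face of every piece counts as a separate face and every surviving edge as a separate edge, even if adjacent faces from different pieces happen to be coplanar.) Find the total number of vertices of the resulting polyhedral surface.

29

A regular tetrahedron: V=4, E=6, F=4.
Attach a nonagonal pyramid (V=10, E=18, F=10) along a 3-gon: merge 3 vertices and 3 edges, delete both glued faces → V=11, E=21, F=12.
Attach a dodecagonal bipyramid (V=14, E=36, F=24) along a 3-gon: merge 3 vertices and 3 edges, delete both glued faces → V=22, E=54, F=34.
Attach a nonagonal pyramid (V=10, E=18, F=10) along a 3-gon: merge 3 vertices and 3 edges, delete both glued faces → V=29, E=69, F=42.
Check: V − E + F = 29 − 69 + 42 = 2.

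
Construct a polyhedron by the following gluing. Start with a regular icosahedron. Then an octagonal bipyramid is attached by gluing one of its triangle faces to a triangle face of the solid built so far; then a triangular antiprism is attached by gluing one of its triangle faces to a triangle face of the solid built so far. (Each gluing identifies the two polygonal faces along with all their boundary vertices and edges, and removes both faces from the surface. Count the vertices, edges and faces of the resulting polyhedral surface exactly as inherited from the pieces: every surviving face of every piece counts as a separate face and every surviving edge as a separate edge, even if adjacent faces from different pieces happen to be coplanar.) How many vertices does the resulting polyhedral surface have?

A regular icosahedron: V=12, E=30, F=20.
Attach an octagonal bipyramid (V=10, E=24, F=16) along a 3-gon: merge 3 vertices and 3 edges, delete both glued faces → V=19, E=51, F=34.
Attach a triangular antiprism (V=6, E=12, F=8) along a 3-gon: merge 3 vertices and 3 edges, delete both glued faces → V=22, E=60, F=40.
Check: V − E + F = 22 − 60 + 40 = 2.

22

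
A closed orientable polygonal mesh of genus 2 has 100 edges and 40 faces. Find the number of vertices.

For a closed orientable surface of genus 2, χ = 2 − 2·2 = -2.
V = -2 + E − F = -2 + 100 − 40 = 58.

58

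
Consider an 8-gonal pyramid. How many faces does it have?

A pyramid on an n-gon base has one n-gon and n triangles: V = 8 + 1 = 9, E = 2·8 = 16, F = 8 + 1 = 9.
Check: V − E + F = 9 − 16 + 9 = 2.

9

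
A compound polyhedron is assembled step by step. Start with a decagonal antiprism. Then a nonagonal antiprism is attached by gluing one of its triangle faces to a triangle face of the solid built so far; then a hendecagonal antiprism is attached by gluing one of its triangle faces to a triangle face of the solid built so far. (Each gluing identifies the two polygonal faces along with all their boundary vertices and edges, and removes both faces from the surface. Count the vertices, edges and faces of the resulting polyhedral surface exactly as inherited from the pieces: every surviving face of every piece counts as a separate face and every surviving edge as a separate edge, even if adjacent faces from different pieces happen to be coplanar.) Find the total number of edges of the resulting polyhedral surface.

A decagonal antiprism: V=20, E=40, F=22.
Attach a nonagonal antiprism (V=18, E=36, F=20) along a 3-gon: merge 3 vertices and 3 edges, delete both glued faces → V=35, E=73, F=40.
Attach a hendecagonal antiprism (V=22, E=44, F=24) along a 3-gon: merge 3 vertices and 3 edges, delete both glued faces → V=54, E=114, F=62.
Check: V − E + F = 54 − 114 + 62 = 2.

114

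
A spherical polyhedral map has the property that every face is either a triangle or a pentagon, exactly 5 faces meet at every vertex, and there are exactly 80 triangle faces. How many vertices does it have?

60

Let x be the number of pentagons; then F = 80 + x.
Edge–face incidences: 2E = 3·80 + 5·x = 240 + 5x.
Every vertex has degree 5, so 5V = 2E.
Euler: V − E + F = 2 ⇒ (2E)/5 − E + (80 + x) = 2.
Multiply by 10: 2·(2E) − 5·(2E) + 10·(80 + x) = 20, i.e. 800 + 10x − 3·(240 + 5x) = 20.
Collecting terms: −5x + 80 = 20, so −5x = −60, so x = 12.
Then 2E = 240 + 5·12 = 300, so E = 150, V = 2E/5 = 60, F = 80 + 12 = 92.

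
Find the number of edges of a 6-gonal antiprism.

An antiprism on an n-gon has two n-gon caps and 2n triangles: V = 2·6 = 12, E = 4·6 = 24, F = 2·6 + 2 = 14.
Check: V − E + F = 12 − 24 + 14 = 2.

24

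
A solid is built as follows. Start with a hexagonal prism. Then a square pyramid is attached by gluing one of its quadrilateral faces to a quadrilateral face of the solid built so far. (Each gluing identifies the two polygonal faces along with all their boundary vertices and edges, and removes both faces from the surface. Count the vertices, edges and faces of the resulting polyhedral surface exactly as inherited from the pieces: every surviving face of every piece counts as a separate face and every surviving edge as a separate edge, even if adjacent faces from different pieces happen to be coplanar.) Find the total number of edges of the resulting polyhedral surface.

22

A hexagonal prism: V=12, E=18, F=8.
Attach a square pyramid (V=5, E=8, F=5) along a 4-gon: merge 4 vertices and 4 edges, delete both glued faces → V=13, E=22, F=11.
Check: V − E + F = 13 − 22 + 11 = 2.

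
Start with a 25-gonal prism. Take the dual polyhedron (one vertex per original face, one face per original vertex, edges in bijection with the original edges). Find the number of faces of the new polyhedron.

50

The base solid has V = 50, E = 75, F = 27.
The dual swaps V and F and preserves E: V′ = F = 27, E′ = E = 75, F′ = V = 50.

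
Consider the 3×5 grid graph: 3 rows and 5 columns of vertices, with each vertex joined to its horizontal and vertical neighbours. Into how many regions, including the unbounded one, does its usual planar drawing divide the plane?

9

The grid has V = 3·5 = 15 vertices and E = 3·4 + 5·2 = 22 edges.
F = 2 − V + E = 2 − 15 + 22 = 9.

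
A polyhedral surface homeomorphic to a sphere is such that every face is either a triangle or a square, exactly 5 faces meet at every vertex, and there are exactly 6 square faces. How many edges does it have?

60

Let x be the number of triangles; then F = 6 + x.
Edge–face incidences: 2E = 4·6 + 3·x = 24 + 3x.
Every vertex has degree 5, so 5V = 2E.
Euler: V − E + F = 2 ⇒ (2E)/5 − E + (6 + x) = 2.
Multiply by 10: 2·(2E) − 5·(2E) + 10·(6 + x) = 20, i.e. 60 + 10x − 3·(24 + 3x) = 20.
Collecting terms: x − 12 = 20, so x = 32.
Then 2E = 24 + 3·32 = 120, so E = 60, V = 2E/5 = 24, F = 6 + 32 = 38.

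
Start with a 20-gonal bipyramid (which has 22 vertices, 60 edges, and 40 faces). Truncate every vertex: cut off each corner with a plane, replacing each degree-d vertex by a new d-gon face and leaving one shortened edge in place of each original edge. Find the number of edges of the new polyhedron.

Truncation replaces each original edge-end by a new vertex, so V′ = 2E = 120.
Each original edge survives, and each old vertex of degree d contributes d new edges; summing degrees gives Σd = 2E, so E′ = E + 2E = 3E = 180.
Each original face survives and each original vertex becomes one new face: F′ = F + V = 62.

180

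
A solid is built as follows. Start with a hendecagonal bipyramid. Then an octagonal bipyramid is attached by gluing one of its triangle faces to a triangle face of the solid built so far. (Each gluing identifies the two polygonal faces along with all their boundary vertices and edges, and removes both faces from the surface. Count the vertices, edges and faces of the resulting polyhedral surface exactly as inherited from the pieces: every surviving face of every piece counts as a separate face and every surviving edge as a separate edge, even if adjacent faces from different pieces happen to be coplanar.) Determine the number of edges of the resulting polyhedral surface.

54

A hendecagonal bipyramid: V=13, E=33, F=22.
Attach an octagonal bipyramid (V=10, E=24, F=16) along a 3-gon: merge 3 vertices and 3 edges, delete both glued faces → V=20, E=54, F=36.
Check: V − E + F = 20 − 54 + 36 = 2.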